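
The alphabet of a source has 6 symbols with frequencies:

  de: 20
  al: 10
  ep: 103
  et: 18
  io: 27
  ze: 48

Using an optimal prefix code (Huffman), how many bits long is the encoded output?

499

Build the Huffman tree bottom-up:
combine al(10), et(18) → 28
combine de(20), io(27) → 47
combine 28, 47 → 75
combine ze(48), 75 → 123
combine ep(103), 123 → 226
Each symbol's bit-cost is frequency × depth; summing gives 499 bits (equivalently 28 + 47 + 75 + 123 + 226).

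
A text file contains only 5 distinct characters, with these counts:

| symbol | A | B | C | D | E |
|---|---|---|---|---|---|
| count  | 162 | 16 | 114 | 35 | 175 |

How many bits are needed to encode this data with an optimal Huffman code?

Merge the two smallest weights repeatedly:
B(16) + D(35) → 51
51 + C(114) → 165
A(162) + 165 → 327
E(175) + 327 → 502
Each symbol's bit-cost is frequency × depth; summing gives 1045 bits (equivalently 51 + 165 + 327 + 502).

1045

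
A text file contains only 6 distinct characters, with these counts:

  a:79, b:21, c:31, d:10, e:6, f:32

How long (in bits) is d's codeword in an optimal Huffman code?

Repeatedly merge the two smallest:
e(6) + d(10) → 16
16 + b(21) → 37
c(31) + f(32) → 63
37 + 63 → 100
a(79) + 100 → 179
d's leaf is at depth 4, giving a 4-bit codeword.

4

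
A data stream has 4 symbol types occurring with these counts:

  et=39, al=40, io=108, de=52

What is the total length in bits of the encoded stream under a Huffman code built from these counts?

Build the Huffman tree bottom-up:
et(39) + al(40) → 79
de(52) + 79 → 131
io(108) + 131 → 239
Each symbol's bit-cost is frequency × depth; summing gives 449 bits (equivalently 79 + 131 + 239).

449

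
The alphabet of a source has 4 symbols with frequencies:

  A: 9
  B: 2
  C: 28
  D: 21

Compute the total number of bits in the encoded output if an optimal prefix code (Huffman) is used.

103

Greedily combine the two least-frequent nodes:
merge B(2) and A(9): 11
merge 11 and D(21): 32
merge C(28) and 32: 60
The encoded length is the sum of every internal node's weight: 11 + 32 + 60 = 103 bits.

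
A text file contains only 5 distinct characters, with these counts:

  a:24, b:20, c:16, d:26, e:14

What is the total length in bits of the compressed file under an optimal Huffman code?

Build the Huffman tree bottom-up:
merge e(14) and c(16): 30
merge b(20) and a(24): 44
merge d(26) and 30: 56
merge 44 and 56: 100
Each symbol's bit-cost is frequency × depth; summing gives 230 bits (equivalently 30 + 44 + 56 + 100).

230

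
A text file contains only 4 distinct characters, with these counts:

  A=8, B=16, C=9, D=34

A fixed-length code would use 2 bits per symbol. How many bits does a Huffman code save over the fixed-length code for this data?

17

Fixed-length: 2 bits × 67 symbols = 134 bits.
Huffman merges:
merge A(8) and C(9): 17
merge B(16) and 17: 33
merge 33 and D(34): 67
Huffman total = 17 + 33 + 67 = 117 bits.
Saving = 134 − 117 = 17 bits.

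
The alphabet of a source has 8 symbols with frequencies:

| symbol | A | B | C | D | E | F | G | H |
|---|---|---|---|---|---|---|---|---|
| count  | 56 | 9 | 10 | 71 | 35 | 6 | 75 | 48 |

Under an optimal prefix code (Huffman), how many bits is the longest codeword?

Merge the two lowest-weight nodes at each step:
combine F(6), B(9) → 15
combine C(10), 15 → 25
combine 25, E(35) → 60
combine H(48), A(56) → 104
combine 60, D(71) → 131
combine G(75), 104 → 179
combine 131, 179 → 310
The rarest symbols sit at the bottom; the longest codeword is 5 bits.

5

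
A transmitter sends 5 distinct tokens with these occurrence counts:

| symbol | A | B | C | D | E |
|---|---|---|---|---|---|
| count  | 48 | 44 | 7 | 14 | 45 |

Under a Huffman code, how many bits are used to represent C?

Huffman merges, smallest pair first:
C(7) + D(14) → 21
21 + B(44) → 65
E(45) + A(48) → 93
65 + 93 → 158
C's leaf is at depth 3, giving a 3-bit codeword.

3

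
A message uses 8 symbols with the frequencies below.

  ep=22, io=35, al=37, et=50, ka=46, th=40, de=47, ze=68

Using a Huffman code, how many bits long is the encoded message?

1024

Greedily combine the two least-frequent nodes:
ep(22) + io(35) → 57
al(37) + th(40) → 77
ka(46) + de(47) → 93
et(50) + 57 → 107
ze(68) + 77 → 145
93 + 107 → 200
145 + 200 → 345
Each symbol's bit-cost is frequency × depth; summing gives 1024 bits (equivalently 57 + 77 + 93 + 107 + 145 + 200 + 345).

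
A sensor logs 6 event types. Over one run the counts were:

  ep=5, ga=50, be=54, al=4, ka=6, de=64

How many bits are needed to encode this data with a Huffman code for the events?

390

Build the Huffman tree bottom-up:
combine al(4), ep(5) → 9
combine ka(6), 9 → 15
combine 15, ga(50) → 65
combine be(54), de(64) → 118
combine 65, 118 → 183
Total encoded bits = sum of merged weights = 9 + 15 + 65 + 118 + 183 = 390.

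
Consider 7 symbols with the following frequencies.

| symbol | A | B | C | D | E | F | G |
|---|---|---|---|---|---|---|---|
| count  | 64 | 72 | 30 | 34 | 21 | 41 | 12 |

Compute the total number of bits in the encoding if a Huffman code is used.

Build the Huffman tree bottom-up:
G(12) + E(21) → 33
C(30) + 33 → 63
D(34) + F(41) → 75
63 + A(64) → 127
B(72) + 75 → 147
127 + 147 → 274
Each symbol's bit-cost is frequency × depth; summing gives 719 bits (equivalently 33 + 63 + 75 + 127 + 147 + 274).

719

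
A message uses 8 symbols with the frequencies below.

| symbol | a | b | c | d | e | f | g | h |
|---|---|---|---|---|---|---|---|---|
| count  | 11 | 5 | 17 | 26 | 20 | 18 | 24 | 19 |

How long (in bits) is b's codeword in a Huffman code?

Build the tree from the bottom:
merge b(5) and a(11): 16
merge 16 and c(17): 33
merge f(18) and h(19): 37
merge e(20) and g(24): 44
merge d(26) and 33: 59
merge 37 and 44: 81
merge 59 and 81: 140
The subtree containing b is merged 4 times, so code length = 4.

4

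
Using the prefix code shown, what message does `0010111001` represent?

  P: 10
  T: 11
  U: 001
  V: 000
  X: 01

UXTU

Read left to right; each codeword is recognised as soon as it completes (prefix code):
  001→U | 01→X | 11→T | 001→U
Decoded message: UXTU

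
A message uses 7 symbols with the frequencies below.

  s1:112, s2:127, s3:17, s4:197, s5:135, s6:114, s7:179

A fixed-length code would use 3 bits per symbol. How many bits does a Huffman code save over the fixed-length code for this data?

247

Fixed-length: 3 bits × 881 symbols = 2643 bits.
Huffman merges:
s3(17) + s1(112) → 129
s6(114) + s2(127) → 241
129 + s5(135) → 264
s7(179) + s4(197) → 376
241 + 264 → 505
376 + 505 → 881
Huffman total = 129 + 241 + 264 + 376 + 505 + 881 = 2396 bits.
Saving = 2643 − 2396 = 247 bits.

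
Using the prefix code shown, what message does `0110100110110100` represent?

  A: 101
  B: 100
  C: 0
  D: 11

Read left to right; each codeword is recognised as soon as it completes (prefix code):
  0→C | 11→D | 0→C | 100→B | 11→D | 0→C | 11→D | 0→C | 100→B
Decoded message: CDCBDCDCB

CDCBDCDCB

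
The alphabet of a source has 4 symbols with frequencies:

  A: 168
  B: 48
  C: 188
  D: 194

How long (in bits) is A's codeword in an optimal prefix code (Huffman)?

Repeatedly merge the two smallest:
B(48) + A(168) → 216
C(188) + D(194) → 382
216 + 382 → 598
A sits 2 levels below the root, so its codeword is 2 bits.

2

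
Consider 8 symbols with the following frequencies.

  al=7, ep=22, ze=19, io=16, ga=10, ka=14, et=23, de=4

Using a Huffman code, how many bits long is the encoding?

332

Build the Huffman tree bottom-up:
combine de(4), al(7) → 11
combine ga(10), 11 → 21
combine ka(14), io(16) → 30
combine ze(19), 21 → 40
combine ep(22), et(23) → 45
combine 30, 40 → 70
combine 45, 70 → 115
Each symbol's bit-cost is frequency × depth; summing gives 332 bits (equivalently 11 + 21 + 30 + 40 + 45 + 70 + 115).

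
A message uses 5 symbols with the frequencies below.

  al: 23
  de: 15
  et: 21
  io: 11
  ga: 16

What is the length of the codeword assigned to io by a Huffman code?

3

Repeatedly merge the two smallest:
combine io(11), de(15) → 26
combine ga(16), et(21) → 37
combine al(23), 26 → 49
combine 37, 49 → 86
The subtree containing io is merged 3 times, so code length = 3.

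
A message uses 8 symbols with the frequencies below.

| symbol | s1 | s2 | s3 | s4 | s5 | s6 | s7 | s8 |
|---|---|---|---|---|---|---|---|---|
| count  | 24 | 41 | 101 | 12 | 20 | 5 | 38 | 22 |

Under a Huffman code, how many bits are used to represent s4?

Huffman merges, smallest pair first:
merge s6(5) and s4(12): 17
merge 17 and s5(20): 37
merge s8(22) and s1(24): 46
merge 37 and s7(38): 75
merge s2(41) and 46: 87
merge 75 and 87: 162
merge s3(101) and 162: 263
s4 sits 5 levels below the root, so its codeword is 5 bits.

5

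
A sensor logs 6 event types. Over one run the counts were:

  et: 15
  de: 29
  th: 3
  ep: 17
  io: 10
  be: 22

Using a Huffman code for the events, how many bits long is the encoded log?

233

Greedily combine the two least-frequent nodes:
th(3) + io(10) → 13
13 + et(15) → 28
ep(17) + be(22) → 39
28 + de(29) → 57
39 + 57 → 96
Total encoded bits = sum of merged weights = 13 + 28 + 39 + 57 + 96 = 233.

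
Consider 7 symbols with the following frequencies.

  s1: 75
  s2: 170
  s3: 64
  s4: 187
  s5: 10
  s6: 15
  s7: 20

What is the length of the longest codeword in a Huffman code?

Merge the two lowest-weight nodes at each step:
merge s5(10) and s6(15): 25
merge s7(20) and 25: 45
merge 45 and s3(64): 109
merge s1(75) and 109: 184
merge s2(170) and 184: 354
merge s4(187) and 354: 541
The first pair merged (s5, s6) ends up deepest, at depth 6.

6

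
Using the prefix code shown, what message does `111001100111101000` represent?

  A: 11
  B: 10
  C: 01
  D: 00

ABCBCABBD

Read left to right; each codeword is recognised as soon as it completes (prefix code):
  11→A | 10→B | 01→C | 10→B | 01→C | 11→A | 10→B | 10→B | 00→D
Decoded message: ABCBCABBD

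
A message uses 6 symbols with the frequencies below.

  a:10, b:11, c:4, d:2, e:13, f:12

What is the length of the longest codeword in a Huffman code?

4

Merge the two lowest-weight nodes at each step:
merge d(2) and c(4): 6
merge 6 and a(10): 16
merge b(11) and f(12): 23
merge e(13) and 16: 29
merge 23 and 29: 52
The rarest symbols sit at the bottom; the longest codeword is 4 bits.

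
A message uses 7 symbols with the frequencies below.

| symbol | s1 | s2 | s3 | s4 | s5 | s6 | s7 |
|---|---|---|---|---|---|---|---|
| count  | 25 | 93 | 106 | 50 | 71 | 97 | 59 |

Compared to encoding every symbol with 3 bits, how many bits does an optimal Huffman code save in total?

128

Fixed-length: 3 bits × 501 symbols = 1503 bits.
Huffman merges:
s1(25) + s4(50) → 75
s7(59) + s5(71) → 130
75 + s2(93) → 168
s6(97) + s3(106) → 203
130 + 168 → 298
203 + 298 → 501
Huffman total = 75 + 130 + 168 + 203 + 298 + 501 = 1375 bits.
Saving = 1503 − 1375 = 128 bits.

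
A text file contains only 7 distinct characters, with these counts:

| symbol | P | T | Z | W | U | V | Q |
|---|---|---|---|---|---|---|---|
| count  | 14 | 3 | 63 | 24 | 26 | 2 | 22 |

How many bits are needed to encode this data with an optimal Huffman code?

360

Merge the two smallest weights repeatedly:
V(2) + T(3) → 5
5 + P(14) → 19
19 + Q(22) → 41
W(24) + U(26) → 50
41 + 50 → 91
Z(63) + 91 → 154
Total encoded bits = sum of merged weights = 5 + 19 + 41 + 50 + 91 + 154 = 360.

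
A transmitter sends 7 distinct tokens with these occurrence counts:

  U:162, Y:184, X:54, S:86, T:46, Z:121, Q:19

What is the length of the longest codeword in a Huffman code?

5

Merge the two lowest-weight nodes at each step:
merge Q(19) and T(46): 65
merge X(54) and 65: 119
merge S(86) and 119: 205
merge Z(121) and U(162): 283
merge Y(184) and 205: 389
merge 283 and 389: 672
Maximum depth reached is 5.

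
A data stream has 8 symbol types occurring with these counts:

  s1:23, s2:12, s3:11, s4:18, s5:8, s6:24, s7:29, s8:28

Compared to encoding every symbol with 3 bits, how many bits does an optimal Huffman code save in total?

Fixed-length: 3 bits × 153 symbols = 459 bits.
Huffman merges:
s5(8) + s3(11) → 19
s2(12) + s4(18) → 30
19 + s1(23) → 42
s6(24) + s8(28) → 52
s7(29) + 30 → 59
42 + 52 → 94
59 + 94 → 153
Huffman total = 19 + 30 + 42 + 52 + 59 + 94 + 153 = 449 bits.
Saving = 459 − 449 = 10 bits.

10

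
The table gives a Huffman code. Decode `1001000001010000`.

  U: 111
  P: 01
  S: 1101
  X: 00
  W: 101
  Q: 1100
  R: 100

Read left to right; each codeword is recognised as soon as it completes (prefix code):
  100→R | 100→R | 00→X | 01→P | 01→P | 00→X | 00→X
Decoded message: RRXPPXX

RRXPPXX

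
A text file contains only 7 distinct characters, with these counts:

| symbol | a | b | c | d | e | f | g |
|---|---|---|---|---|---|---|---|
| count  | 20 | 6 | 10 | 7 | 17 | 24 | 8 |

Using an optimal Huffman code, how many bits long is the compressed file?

245

Greedily combine the two least-frequent nodes:
b(6) + d(7) → 13
g(8) + c(10) → 18
13 + e(17) → 30
18 + a(20) → 38
f(24) + 30 → 54
38 + 54 → 92
Total encoded bits = sum of merged weights = 13 + 18 + 30 + 38 + 54 + 92 = 245.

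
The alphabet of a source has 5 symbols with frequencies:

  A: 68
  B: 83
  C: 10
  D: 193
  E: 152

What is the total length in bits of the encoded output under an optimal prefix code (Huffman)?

Merge the two smallest weights repeatedly:
C(10) + A(68) → 78
78 + B(83) → 161
E(152) + 161 → 313
D(193) + 313 → 506
The encoded length is the sum of every internal node's weight: 78 + 161 + 313 + 506 = 1058 bits.

1058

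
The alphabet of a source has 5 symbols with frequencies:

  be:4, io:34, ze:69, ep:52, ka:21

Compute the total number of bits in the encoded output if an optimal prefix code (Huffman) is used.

Greedily combine the two least-frequent nodes:
combine be(4), ka(21) → 25
combine 25, io(34) → 59
combine ep(52), 59 → 111
combine ze(69), 111 → 180
Each symbol's bit-cost is frequency × depth; summing gives 375 bits (equivalently 25 + 59 + 111 + 180).

375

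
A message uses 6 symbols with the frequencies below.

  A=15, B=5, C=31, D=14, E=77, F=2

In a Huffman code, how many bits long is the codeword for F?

Build the tree from the bottom:
merge F(2) and B(5): 7
merge 7 and D(14): 21
merge A(15) and 21: 36
merge C(31) and 36: 67
merge 67 and E(77): 144
The subtree containing F is merged 5 times, so code length = 5.

5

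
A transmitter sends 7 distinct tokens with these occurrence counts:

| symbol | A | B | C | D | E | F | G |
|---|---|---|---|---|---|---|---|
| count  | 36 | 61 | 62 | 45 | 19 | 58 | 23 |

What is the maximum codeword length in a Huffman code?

Merge the two lowest-weight nodes at each step:
E(19) + G(23) → 42
A(36) + 42 → 78
D(45) + F(58) → 103
B(61) + C(62) → 123
78 + 103 → 181
123 + 181 → 304
The first pair merged (E, G) ends up deepest, at depth 4.

4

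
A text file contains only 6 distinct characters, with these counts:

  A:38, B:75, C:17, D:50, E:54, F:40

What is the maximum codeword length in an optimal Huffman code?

3

Merge the two lowest-weight nodes at each step:
merge C(17) and A(38): 55
merge F(40) and D(50): 90
merge E(54) and 55: 109
merge B(75) and 90: 165
merge 109 and 165: 274
Maximum depth reached is 3.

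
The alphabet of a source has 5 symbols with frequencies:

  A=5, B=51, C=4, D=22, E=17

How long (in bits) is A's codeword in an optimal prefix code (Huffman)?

Repeatedly merge the two smallest:
merge C(4) and A(5): 9
merge 9 and E(17): 26
merge D(22) and 26: 48
merge 48 and B(51): 99
A sits 4 levels below the root, so its codeword is 4 bits.

4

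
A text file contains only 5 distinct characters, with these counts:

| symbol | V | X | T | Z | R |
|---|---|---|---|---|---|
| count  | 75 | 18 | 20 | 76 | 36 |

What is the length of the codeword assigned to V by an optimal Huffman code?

2

Build the tree from the bottom:
merge X(18) and T(20): 38
merge R(36) and 38: 74
merge 74 and V(75): 149
merge Z(76) and 149: 225
V sits 2 levels below the root, so its codeword is 2 bits.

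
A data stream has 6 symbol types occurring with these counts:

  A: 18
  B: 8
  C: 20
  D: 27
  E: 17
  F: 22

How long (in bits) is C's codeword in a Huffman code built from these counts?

Huffman merges, smallest pair first:
B(8) + E(17) → 25
A(18) + C(20) → 38
F(22) + 25 → 47
D(27) + 38 → 65
47 + 65 → 112
C's leaf is at depth 3, giving a 3-bit codeword.

3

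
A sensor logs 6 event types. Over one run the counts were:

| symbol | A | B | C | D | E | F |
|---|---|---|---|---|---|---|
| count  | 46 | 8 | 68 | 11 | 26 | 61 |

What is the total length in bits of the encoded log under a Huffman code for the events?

Greedily combine the two least-frequent nodes:
combine B(8), D(11) → 19
combine 19, E(26) → 45
combine 45, A(46) → 91
combine F(61), C(68) → 129
combine 91, 129 → 220
The encoded length is the sum of every internal node's weight: 19 + 45 + 91 + 129 + 220 = 504 bits.

504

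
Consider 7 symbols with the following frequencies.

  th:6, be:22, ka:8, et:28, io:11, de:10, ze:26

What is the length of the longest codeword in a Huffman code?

Merge the two lowest-weight nodes at each step:
th(6) + ka(8) → 14
de(10) + io(11) → 21
14 + 21 → 35
be(22) + ze(26) → 48
et(28) + 35 → 63
48 + 63 → 111
The rarest symbols sit at the bottom; the longest codeword is 4 bits.

4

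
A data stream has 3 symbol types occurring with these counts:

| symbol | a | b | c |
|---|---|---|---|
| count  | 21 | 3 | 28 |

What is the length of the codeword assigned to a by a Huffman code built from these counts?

2

Repeatedly merge the two smallest:
merge b(3) and a(21): 24
merge 24 and c(28): 52
a's leaf is at depth 2, giving a 2-bit codeword.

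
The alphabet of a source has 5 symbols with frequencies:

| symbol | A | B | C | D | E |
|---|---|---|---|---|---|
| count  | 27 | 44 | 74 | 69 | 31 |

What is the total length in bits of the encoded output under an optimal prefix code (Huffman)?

548

Merge the two smallest weights repeatedly:
combine A(27), E(31) → 58
combine B(44), 58 → 102
combine D(69), C(74) → 143
combine 102, 143 → 245
Total encoded bits = sum of merged weights = 58 + 102 + 143 + 245 = 548.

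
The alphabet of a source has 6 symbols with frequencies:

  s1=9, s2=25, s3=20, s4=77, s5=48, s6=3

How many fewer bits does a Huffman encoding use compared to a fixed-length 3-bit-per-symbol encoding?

Fixed-length: 3 bits × 182 symbols = 546 bits.
Huffman merges:
combine s6(3), s1(9) → 12
combine 12, s3(20) → 32
combine s2(25), 32 → 57
combine s5(48), 57 → 105
combine s4(77), 105 → 182
Huffman total = 12 + 32 + 57 + 105 + 182 = 388 bits.
Saving = 546 − 388 = 158 bits.

158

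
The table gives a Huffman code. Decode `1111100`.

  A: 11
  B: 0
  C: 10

Read left to right; each codeword is recognised as soon as it completes (prefix code):
  11→A | 11→A | 10→C | 0→B
Decoded message: AACB

AACB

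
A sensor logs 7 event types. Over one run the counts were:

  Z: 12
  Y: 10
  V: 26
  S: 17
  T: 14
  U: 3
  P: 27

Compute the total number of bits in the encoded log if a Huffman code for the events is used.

Merge the two smallest weights repeatedly:
U(3) + Y(10) → 13
Z(12) + 13 → 25
T(14) + S(17) → 31
25 + V(26) → 51
P(27) + 31 → 58
51 + 58 → 109
Total encoded bits = sum of merged weights = 13 + 25 + 31 + 51 + 58 + 109 = 287.

287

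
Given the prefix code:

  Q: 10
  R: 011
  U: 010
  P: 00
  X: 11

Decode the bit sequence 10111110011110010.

Read left to right; each codeword is recognised as soon as it completes (prefix code):
  10→Q | 11→X | 11→X | 10→Q | 011→R | 11→X | 00→P | 10→Q
Decoded message: QXXQRXPQ

QXXQRXPQ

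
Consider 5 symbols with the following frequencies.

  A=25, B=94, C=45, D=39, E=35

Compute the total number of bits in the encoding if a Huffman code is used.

526

Greedily combine the two least-frequent nodes:
A(25) + E(35) → 60
D(39) + C(45) → 84
60 + 84 → 144
B(94) + 144 → 238
Total encoded bits = sum of merged weights = 60 + 84 + 144 + 238 = 526.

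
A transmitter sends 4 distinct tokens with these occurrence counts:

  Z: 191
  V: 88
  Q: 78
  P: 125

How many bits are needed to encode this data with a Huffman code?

939

Build the Huffman tree bottom-up:
merge Q(78) and V(88): 166
merge P(125) and 166: 291
merge Z(191) and 291: 482
Each symbol's bit-cost is frequency × depth; summing gives 939 bits (equivalently 166 + 291 + 482).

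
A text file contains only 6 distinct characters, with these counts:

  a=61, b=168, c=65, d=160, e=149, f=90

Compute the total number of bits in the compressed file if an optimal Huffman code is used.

Build the Huffman tree bottom-up:
combine a(61), c(65) → 126
combine f(90), 126 → 216
combine e(149), d(160) → 309
combine b(168), 216 → 384
combine 309, 384 → 693
Each symbol's bit-cost is frequency × depth; summing gives 1728 bits (equivalently 126 + 216 + 309 + 384 + 693).

1728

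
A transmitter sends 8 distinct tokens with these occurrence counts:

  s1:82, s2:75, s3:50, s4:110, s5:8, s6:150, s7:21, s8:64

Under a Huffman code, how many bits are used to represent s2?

3

Huffman merges, smallest pair first:
s5(8) + s7(21) → 29
29 + s3(50) → 79
s8(64) + s2(75) → 139
79 + s1(82) → 161
s4(110) + 139 → 249
s6(150) + 161 → 311
249 + 311 → 560
s2 sits 3 levels below the root, so its codeword is 3 bits.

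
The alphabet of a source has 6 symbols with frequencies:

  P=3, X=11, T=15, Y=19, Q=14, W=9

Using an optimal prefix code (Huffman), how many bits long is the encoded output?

177

Merge the two smallest weights repeatedly:
P(3) + W(9) → 12
X(11) + 12 → 23
Q(14) + T(15) → 29
Y(19) + 23 → 42
29 + 42 → 71
Each symbol's bit-cost is frequency × depth; summing gives 177 bits (equivalently 12 + 23 + 29 + 42 + 71).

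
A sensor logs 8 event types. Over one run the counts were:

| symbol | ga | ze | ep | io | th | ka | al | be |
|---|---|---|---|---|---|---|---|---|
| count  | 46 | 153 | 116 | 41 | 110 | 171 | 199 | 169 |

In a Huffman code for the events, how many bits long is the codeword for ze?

3

Build the tree from the bottom:
merge io(41) and ga(46): 87
merge 87 and th(110): 197
merge ep(116) and ze(153): 269
merge be(169) and ka(171): 340
merge 197 and al(199): 396
merge 269 and 340: 609
merge 396 and 609: 1005
ze sits 3 levels below the root, so its codeword is 3 bits.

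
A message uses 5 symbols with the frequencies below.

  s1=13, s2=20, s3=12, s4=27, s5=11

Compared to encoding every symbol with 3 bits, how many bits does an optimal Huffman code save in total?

Fixed-length: 3 bits × 83 symbols = 249 bits.
Huffman merges:
merge s5(11) and s3(12): 23
merge s1(13) and s2(20): 33
merge 23 and s4(27): 50
merge 33 and 50: 83
Huffman total = 23 + 33 + 50 + 83 = 189 bits.
Saving = 249 − 189 = 60 bits.

60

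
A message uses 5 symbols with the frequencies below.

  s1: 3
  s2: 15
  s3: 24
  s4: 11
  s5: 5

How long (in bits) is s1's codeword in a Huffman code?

4

Huffman merges, smallest pair first:
s1(3) + s5(5) → 8
8 + s4(11) → 19
s2(15) + 19 → 34
s3(24) + 34 → 58
The subtree containing s1 is merged 4 times, so code length = 4.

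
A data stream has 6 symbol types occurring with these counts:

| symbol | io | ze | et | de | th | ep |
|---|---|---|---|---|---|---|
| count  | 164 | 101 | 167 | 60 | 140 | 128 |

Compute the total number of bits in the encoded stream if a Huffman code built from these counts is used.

Merge the two smallest weights repeatedly:
de(60) + ze(101) → 161
ep(128) + th(140) → 268
161 + io(164) → 325
et(167) + 268 → 435
325 + 435 → 760
The encoded length is the sum of every internal node's weight: 161 + 268 + 325 + 435 + 760 = 1949 bits.

1949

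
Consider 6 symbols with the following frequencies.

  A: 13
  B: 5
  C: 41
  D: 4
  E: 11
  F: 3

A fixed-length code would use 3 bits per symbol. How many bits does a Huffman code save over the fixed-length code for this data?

Fixed-length: 3 bits × 77 symbols = 231 bits.
Huffman merges:
merge F(3) and D(4): 7
merge B(5) and 7: 12
merge E(11) and 12: 23
merge A(13) and 23: 36
merge 36 and C(41): 77
Huffman total = 7 + 12 + 23 + 36 + 77 = 155 bits.
Saving = 231 − 155 = 76 bits.

76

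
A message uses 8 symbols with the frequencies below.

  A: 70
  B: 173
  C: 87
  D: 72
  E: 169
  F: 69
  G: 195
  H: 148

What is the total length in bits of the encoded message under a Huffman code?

Greedily combine the two least-frequent nodes:
combine F(69), A(70) → 139
combine D(72), C(87) → 159
combine 139, H(148) → 287
combine 159, E(169) → 328
combine B(173), G(195) → 368
combine 287, 328 → 615
combine 368, 615 → 983
Each symbol's bit-cost is frequency × depth; summing gives 2879 bits (equivalently 139 + 159 + 287 + 328 + 368 + 615 + 983).

2879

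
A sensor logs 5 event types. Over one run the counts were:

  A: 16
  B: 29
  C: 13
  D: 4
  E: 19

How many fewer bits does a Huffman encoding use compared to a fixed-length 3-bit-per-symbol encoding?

64

Fixed-length: 3 bits × 81 symbols = 243 bits.
Huffman merges:
combine D(4), C(13) → 17
combine A(16), 17 → 33
combine E(19), B(29) → 48
combine 33, 48 → 81
Huffman total = 17 + 33 + 48 + 81 = 179 bits.
Saving = 243 − 179 = 64 bits.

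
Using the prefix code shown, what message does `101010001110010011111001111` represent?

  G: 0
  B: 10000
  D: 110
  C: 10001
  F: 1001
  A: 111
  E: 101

EGCDGFAFA

Read left to right; each codeword is recognised as soon as it completes (prefix code):
  101→E | 0→G | 10001→C | 110→D | 0→G | 1001→F | 111→A | 1001→F | 111→A
Decoded message: EGCDGFAFA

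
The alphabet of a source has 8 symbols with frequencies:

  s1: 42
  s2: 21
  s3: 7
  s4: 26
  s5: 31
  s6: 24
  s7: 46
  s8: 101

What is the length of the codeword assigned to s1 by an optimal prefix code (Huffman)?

Huffman merges, smallest pair first:
merge s3(7) and s2(21): 28
merge s6(24) and s4(26): 50
merge 28 and s5(31): 59
merge s1(42) and s7(46): 88
merge 50 and 59: 109
merge 88 and s8(101): 189
merge 109 and 189: 298
s1's leaf is at depth 3, giving a 3-bit codeword.

3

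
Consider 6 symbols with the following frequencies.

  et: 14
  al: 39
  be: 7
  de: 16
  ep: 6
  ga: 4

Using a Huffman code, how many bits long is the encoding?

190

Merge the two smallest weights repeatedly:
merge ga(4) and ep(6): 10
merge be(7) and 10: 17
merge et(14) and de(16): 30
merge 17 and 30: 47
merge al(39) and 47: 86
Total encoded bits = sum of merged weights = 10 + 17 + 30 + 47 + 86 = 190.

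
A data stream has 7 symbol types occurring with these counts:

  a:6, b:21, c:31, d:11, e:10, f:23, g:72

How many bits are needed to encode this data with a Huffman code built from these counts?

421

Build the Huffman tree bottom-up:
a(6) + e(10) → 16
d(11) + 16 → 27
b(21) + f(23) → 44
27 + c(31) → 58
44 + 58 → 102
g(72) + 102 → 174
The encoded length is the sum of every internal node's weight: 16 + 27 + 44 + 58 + 102 + 174 = 421 bits.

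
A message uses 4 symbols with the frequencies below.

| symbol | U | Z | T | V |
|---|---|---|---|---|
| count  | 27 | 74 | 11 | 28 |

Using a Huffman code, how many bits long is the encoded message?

244

Greedily combine the two least-frequent nodes:
merge T(11) and U(27): 38
merge V(28) and 38: 66
merge 66 and Z(74): 140
Each symbol's bit-cost is frequency × depth; summing gives 244 bits (equivalently 38 + 66 + 140).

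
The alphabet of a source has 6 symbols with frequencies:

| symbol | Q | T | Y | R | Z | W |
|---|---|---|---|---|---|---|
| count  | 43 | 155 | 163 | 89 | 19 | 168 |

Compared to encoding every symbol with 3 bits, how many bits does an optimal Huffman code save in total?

424

Fixed-length: 3 bits × 637 symbols = 1911 bits.
Huffman merges:
Z(19) + Q(43) → 62
62 + R(89) → 151
151 + T(155) → 306
Y(163) + W(168) → 331
306 + 331 → 637
Huffman total = 62 + 151 + 306 + 331 + 637 = 1487 bits.
Saving = 1911 − 1487 = 424 bits.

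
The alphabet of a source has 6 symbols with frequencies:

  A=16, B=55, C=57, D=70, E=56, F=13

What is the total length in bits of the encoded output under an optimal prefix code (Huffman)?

Merge the two smallest weights repeatedly:
combine F(13), A(16) → 29
combine 29, B(55) → 84
combine E(56), C(57) → 113
combine D(70), 84 → 154
combine 113, 154 → 267
Each symbol's bit-cost is frequency × depth; summing gives 647 bits (equivalently 29 + 84 + 113 + 154 + 267).

647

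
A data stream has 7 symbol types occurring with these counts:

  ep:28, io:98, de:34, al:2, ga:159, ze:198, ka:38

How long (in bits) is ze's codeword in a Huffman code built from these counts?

Build the tree from the bottom:
combine al(2), ep(28) → 30
combine 30, de(34) → 64
combine ka(38), 64 → 102
combine io(98), 102 → 200
combine ga(159), ze(198) → 357
combine 200, 357 → 557
The subtree containing ze is merged 2 times, so code length = 2.

2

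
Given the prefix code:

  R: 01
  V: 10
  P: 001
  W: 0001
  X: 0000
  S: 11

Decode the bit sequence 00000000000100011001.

Read left to right; each codeword is recognised as soon as it completes (prefix code):
  0000→X | 0000→X | 0001→W | 0001→W | 10→V | 01→R
Decoded message: XXWWVR

XXWWVR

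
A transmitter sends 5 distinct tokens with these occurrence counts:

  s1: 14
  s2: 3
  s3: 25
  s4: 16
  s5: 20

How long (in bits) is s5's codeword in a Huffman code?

Build the tree from the bottom:
merge s2(3) and s1(14): 17
merge s4(16) and 17: 33
merge s5(20) and s3(25): 45
merge 33 and 45: 78
s5 sits 2 levels below the root, so its codeword is 2 bits.

2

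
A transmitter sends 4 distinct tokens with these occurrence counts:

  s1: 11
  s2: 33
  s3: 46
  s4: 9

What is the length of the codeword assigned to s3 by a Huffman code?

1

Repeatedly merge the two smallest:
s4(9) + s1(11) → 20
20 + s2(33) → 53
s3(46) + 53 → 99
s3 is merged only at the final step, so code length = 1.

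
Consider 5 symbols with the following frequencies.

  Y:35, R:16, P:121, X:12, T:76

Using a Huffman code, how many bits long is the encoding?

Greedily combine the two least-frequent nodes:
merge X(12) and R(16): 28
merge 28 and Y(35): 63
merge 63 and T(76): 139
merge P(121) and 139: 260
Total encoded bits = sum of merged weights = 28 + 63 + 139 + 260 = 490.

490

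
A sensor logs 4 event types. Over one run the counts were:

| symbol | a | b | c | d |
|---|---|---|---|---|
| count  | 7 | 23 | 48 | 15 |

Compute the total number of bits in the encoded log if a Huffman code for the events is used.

160

Greedily combine the two least-frequent nodes:
merge a(7) and d(15): 22
merge 22 and b(23): 45
merge 45 and c(48): 93
The encoded length is the sum of every internal node's weight: 22 + 45 + 93 = 160 bits.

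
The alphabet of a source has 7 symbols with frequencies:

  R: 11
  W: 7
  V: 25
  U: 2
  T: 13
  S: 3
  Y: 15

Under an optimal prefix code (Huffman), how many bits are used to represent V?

2

Build the tree from the bottom:
merge U(2) and S(3): 5
merge 5 and W(7): 12
merge R(11) and 12: 23
merge T(13) and Y(15): 28
merge 23 and V(25): 48
merge 28 and 48: 76
V's leaf is at depth 2, giving a 2-bit codeword.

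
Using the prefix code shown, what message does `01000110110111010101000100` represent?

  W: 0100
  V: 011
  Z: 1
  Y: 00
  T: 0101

WVVVZTWW

Read left to right; each codeword is recognised as soon as it completes (prefix code):
  0100→W | 011→V | 011→V | 011→V | 1→Z | 0101→T | 0100→W | 0100→W
Decoded message: WVVVZTWW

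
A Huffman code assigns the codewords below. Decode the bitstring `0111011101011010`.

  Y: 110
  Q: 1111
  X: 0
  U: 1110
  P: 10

XUUPYP

Read left to right; each codeword is recognised as soon as it completes (prefix code):
  0→X | 1110→U | 1110→U | 10→P | 110→Y | 10→P
Decoded message: XUUPYP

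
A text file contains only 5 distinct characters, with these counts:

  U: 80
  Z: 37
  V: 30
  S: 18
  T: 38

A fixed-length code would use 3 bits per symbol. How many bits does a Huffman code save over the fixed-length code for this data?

Fixed-length: 3 bits × 203 symbols = 609 bits.
Huffman merges:
combine S(18), V(30) → 48
combine Z(37), T(38) → 75
combine 48, 75 → 123
combine U(80), 123 → 203
Huffman total = 48 + 75 + 123 + 203 = 449 bits.
Saving = 609 − 449 = 160 bits.

160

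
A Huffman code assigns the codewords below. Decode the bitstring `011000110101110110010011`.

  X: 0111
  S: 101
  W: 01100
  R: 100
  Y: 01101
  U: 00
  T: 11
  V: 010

WYXWRT

Read left to right; each codeword is recognised as soon as it completes (prefix code):
  01100→W | 01101→Y | 0111→X | 01100→W | 100→R | 11→T
Decoded message: WYXWRT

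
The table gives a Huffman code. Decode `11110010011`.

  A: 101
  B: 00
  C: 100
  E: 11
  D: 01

EEBCE

Read left to right; each codeword is recognised as soon as it completes (prefix code):
  11→E | 11→E | 00→B | 100→C | 11→E
Decoded message: EEBCE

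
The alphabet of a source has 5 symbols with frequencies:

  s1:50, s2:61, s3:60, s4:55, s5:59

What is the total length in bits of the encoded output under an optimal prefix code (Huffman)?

675

Build the Huffman tree bottom-up:
s1(50) + s4(55) → 105
s5(59) + s3(60) → 119
s2(61) + 105 → 166
119 + 166 → 285
Each symbol's bit-cost is frequency × depth; summing gives 675 bits (equivalently 105 + 119 + 166 + 285).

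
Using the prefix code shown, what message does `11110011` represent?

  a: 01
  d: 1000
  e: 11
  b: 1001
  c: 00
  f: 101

eece

Read left to right; each codeword is recognised as soon as it completes (prefix code):
  11→e | 11→e | 00→c | 11→e
Decoded message: eece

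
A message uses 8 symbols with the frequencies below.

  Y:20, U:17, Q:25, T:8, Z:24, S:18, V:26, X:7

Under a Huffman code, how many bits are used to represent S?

Huffman merges, smallest pair first:
combine X(7), T(8) → 15
combine 15, U(17) → 32
combine S(18), Y(20) → 38
combine Z(24), Q(25) → 49
combine V(26), 32 → 58
combine 38, 49 → 87
combine 58, 87 → 145
The subtree containing S is merged 3 times, so code length = 3.

3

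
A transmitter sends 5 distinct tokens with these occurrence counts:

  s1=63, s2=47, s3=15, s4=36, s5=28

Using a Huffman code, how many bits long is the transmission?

Merge the two smallest weights repeatedly:
combine s3(15), s5(28) → 43
combine s4(36), 43 → 79
combine s2(47), s1(63) → 110
combine 79, 110 → 189
The encoded length is the sum of every internal node's weight: 43 + 79 + 110 + 189 = 421 bits.

421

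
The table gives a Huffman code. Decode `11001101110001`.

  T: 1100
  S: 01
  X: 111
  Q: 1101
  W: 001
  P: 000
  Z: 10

Read left to right; each codeword is recognised as soon as it completes (prefix code):
  1100→T | 1101→Q | 1100→T | 01→S
Decoded message: TQTS

TQTS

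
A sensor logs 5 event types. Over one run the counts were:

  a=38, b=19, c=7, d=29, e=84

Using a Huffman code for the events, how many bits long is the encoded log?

Greedily combine the two least-frequent nodes:
merge c(7) and b(19): 26
merge 26 and d(29): 55
merge a(38) and 55: 93
merge e(84) and 93: 177
Total encoded bits = sum of merged weights = 26 + 55 + 93 + 177 = 351.

351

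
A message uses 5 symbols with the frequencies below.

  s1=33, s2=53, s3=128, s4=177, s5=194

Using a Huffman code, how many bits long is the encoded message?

Merge the two smallest weights repeatedly:
combine s1(33), s2(53) → 86
combine 86, s3(128) → 214
combine s4(177), s5(194) → 371
combine 214, 371 → 585
Total encoded bits = sum of merged weights = 86 + 214 + 371 + 585 = 1256.

1256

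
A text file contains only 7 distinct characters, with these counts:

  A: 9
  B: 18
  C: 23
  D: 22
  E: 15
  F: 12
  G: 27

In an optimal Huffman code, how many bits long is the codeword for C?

Build the tree from the bottom:
A(9) + F(12) → 21
E(15) + B(18) → 33
21 + D(22) → 43
C(23) + G(27) → 50
33 + 43 → 76
50 + 76 → 126
C sits 2 levels below the root, so its codeword is 2 bits.

2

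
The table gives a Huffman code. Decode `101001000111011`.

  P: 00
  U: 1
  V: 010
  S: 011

Read left to right; each codeword is recognised as soon as it completes (prefix code):
  1→U | 010→V | 010→V | 00→P | 1→U | 1→U | 1→U | 011→S
Decoded message: UVVPUUUS

UVVPUUUS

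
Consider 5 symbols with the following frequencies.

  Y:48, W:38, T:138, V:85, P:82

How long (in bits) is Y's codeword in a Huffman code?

Repeatedly merge the two smallest:
W(38) + Y(48) → 86
P(82) + V(85) → 167
86 + T(138) → 224
167 + 224 → 391
The subtree containing Y is merged 3 times, so code length = 3.

3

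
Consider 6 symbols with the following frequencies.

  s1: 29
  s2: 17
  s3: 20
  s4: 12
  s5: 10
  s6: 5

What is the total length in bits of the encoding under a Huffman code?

Greedily combine the two least-frequent nodes:
combine s6(5), s5(10) → 15
combine s4(12), 15 → 27
combine s2(17), s3(20) → 37
combine 27, s1(29) → 56
combine 37, 56 → 93
Each symbol's bit-cost is frequency × depth; summing gives 228 bits (equivalently 15 + 27 + 37 + 56 + 93).

228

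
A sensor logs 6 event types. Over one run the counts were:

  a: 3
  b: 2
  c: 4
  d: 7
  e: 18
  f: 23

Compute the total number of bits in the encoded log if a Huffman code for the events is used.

Greedily combine the two least-frequent nodes:
combine b(2), a(3) → 5
combine c(4), 5 → 9
combine d(7), 9 → 16
combine 16, e(18) → 34
combine f(23), 34 → 57
Total encoded bits = sum of merged weights = 5 + 9 + 16 + 34 + 57 = 121.

121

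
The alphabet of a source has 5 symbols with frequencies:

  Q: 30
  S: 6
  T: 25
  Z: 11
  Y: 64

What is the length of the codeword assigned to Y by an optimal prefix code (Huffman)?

Build the tree from the bottom:
combine S(6), Z(11) → 17
combine 17, T(25) → 42
combine Q(30), 42 → 72
combine Y(64), 72 → 136
Y is merged only at the final step, so code length = 1.

1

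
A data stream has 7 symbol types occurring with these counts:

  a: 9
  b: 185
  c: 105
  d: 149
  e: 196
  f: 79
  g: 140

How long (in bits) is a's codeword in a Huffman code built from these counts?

4

Build the tree from the bottom:
combine a(9), f(79) → 88
combine 88, c(105) → 193
combine g(140), d(149) → 289
combine b(185), 193 → 378
combine e(196), 289 → 485
combine 378, 485 → 863
a's leaf is at depth 4, giving a 4-bit codeword.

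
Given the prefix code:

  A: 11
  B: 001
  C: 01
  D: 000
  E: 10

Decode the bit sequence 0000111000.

DCAD

Read left to right; each codeword is recognised as soon as it completes (prefix code):
  000→D | 01→C | 11→A | 000→D
Decoded message: DCAD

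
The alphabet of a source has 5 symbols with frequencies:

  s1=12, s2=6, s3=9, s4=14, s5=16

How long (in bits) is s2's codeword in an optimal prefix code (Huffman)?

3

Repeatedly merge the two smallest:
s2(6) + s3(9) → 15
s1(12) + s4(14) → 26
15 + s5(16) → 31
26 + 31 → 57
The subtree containing s2 is merged 3 times, so code length = 3.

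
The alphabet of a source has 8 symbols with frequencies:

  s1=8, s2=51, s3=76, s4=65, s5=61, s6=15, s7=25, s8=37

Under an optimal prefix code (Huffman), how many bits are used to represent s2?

3

Huffman merges, smallest pair first:
s1(8) + s6(15) → 23
23 + s7(25) → 48
s8(37) + 48 → 85
s2(51) + s5(61) → 112
s4(65) + s3(76) → 141
85 + 112 → 197
141 + 197 → 338
The subtree containing s2 is merged 3 times, so code length = 3.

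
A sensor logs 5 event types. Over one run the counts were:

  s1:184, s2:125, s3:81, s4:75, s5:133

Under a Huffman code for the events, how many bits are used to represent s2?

2

Huffman merges, smallest pair first:
s4(75) + s3(81) → 156
s2(125) + s5(133) → 258
156 + s1(184) → 340
258 + 340 → 598
s2's leaf is at depth 2, giving a 2-bit codeword.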